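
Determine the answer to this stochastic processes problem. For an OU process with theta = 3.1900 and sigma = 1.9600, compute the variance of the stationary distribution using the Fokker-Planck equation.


Stationary variance = sigma^2 / (2*theta)
= 1.9600^2 / (2*3.1900)
= 3.8416 / 6.3800
= 0.6021

0.6021


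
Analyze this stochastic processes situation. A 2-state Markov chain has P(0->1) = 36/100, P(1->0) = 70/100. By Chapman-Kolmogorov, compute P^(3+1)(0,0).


P^4 = P^3 * P^1
Computing via matrix multiplication of the transition matrix.
Entry (0,0) of P^4 = 0.6604

0.6604


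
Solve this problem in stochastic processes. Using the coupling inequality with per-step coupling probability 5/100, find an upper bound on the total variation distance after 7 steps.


TV distance bound <= (1-delta)^n
= (1 - 0.0500)^7
= 0.9500^7
= 0.6983

0.6983


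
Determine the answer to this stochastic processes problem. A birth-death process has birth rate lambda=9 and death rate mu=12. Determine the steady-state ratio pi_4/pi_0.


For birth-death process, pi_n/pi_0 = (lambda/mu)^n
= (9/12)^4
= 0.3164

0.3164


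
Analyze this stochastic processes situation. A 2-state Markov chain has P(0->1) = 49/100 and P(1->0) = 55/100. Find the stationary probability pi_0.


Stationary distribution: pi_0 = p10/(p01+p10), pi_1 = p01/(p01+p10)
p01 = 0.4900, p10 = 0.5500
pi_0 = 0.5288

0.5288


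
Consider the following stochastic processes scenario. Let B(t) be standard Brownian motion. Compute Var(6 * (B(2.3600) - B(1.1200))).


Var(alpha*(B(t)-B(s))) = alpha^2 * (t-s)
= 6^2 * (2.3600 - 1.1200)
= 36 * 1.2400
= 44.6400

44.6400


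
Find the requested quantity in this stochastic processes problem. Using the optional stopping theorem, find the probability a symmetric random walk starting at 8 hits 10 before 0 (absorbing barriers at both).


By optional stopping theorem: E(M at tau) = M(0) = 8
P(hit 10)*10 + P(hit 0)*0 = 8
P(hit 10) = (8 - 0)/(10 - 0) = 4/5 = 0.8000

0.8000


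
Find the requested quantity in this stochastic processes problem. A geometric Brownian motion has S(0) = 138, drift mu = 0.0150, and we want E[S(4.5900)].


E[S(t)] = S(0) * exp(mu * t)
= 138 * exp(0.0150 * 4.5900)
= 138 * 1.0713
= 147.8360

147.8360


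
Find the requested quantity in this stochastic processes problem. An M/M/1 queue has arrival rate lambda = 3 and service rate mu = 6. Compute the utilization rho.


rho = lambda/mu
= 3/6
= 0.5000

0.5000


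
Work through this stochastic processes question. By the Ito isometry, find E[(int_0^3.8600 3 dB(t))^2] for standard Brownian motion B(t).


By Ito isometry: E[(int f dB)^2] = int f^2 dt
= 3^2 * 3.8600
= 9 * 3.8600 = 34.7400

34.7400


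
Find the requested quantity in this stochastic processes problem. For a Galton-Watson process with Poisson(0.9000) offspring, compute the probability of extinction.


Since mu = 0.9000 <= 1, extinction probability = 1.

1.0000


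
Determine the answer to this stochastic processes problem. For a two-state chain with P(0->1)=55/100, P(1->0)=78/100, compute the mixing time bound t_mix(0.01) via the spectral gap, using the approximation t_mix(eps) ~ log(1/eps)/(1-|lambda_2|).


lambda_2 = |1 - p01 - p10| = |1 - 0.5500 - 0.7800| = 0.3300
t_mix ~ log(1/eps)/(1 - |lambda_2|)
= log(100)/(1 - 0.3300) = 4.6052/0.6700
= 6.8734

6.8734


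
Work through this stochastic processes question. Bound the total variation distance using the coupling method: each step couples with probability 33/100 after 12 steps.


TV distance bound <= (1-delta)^n
= (1 - 0.3300)^12
= 0.6700^12
= 0.0082

0.0082


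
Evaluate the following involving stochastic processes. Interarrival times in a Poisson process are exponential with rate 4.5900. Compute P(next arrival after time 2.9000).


P(X > t) = exp(-lambda * t)
= exp(-4.5900 * 2.9000)
= exp(-13.3110) = 1.6562e-06

1.6562e-06


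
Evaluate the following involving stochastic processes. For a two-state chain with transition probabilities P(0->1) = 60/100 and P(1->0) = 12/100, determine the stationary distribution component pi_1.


Stationary distribution: pi_0 = p10/(p01+p10), pi_1 = p01/(p01+p10)
p01 = 0.6000, p10 = 0.1200
pi_1 = 0.8333

0.8333


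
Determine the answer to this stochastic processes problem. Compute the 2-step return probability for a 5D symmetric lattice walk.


P(return in 2 steps) = P(reverse first step) = 1/(2d)
= 1/10
= 0.1000

0.1000


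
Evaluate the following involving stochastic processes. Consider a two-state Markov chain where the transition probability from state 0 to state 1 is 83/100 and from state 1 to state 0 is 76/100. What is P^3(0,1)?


Computing P^3 by matrix multiplication.
P = [[0.1700, 0.8300], [0.7600, 0.2400]]
After raising P to the power 3:
P^3(0,1) = 0.6292

0.6292


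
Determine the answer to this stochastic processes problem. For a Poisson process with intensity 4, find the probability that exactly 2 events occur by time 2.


P(N(t)=k) = (lambda*t)^k * exp(-lambda*t) / k!
lambda*t = 8
= 8^2 * exp(-8) / 2!
= 64 * 3.3546e-04 / 2
= 0.0107

0.0107


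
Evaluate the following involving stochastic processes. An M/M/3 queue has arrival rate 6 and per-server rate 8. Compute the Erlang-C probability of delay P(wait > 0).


a = lambda/mu = 0.7500
rho = a/c = 0.2500
Erlang-C formula applied:
C(c,a) = 0.0441

0.0441


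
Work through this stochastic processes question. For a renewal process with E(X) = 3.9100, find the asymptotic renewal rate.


Long-run renewal rate = 1/E(X)
= 1/3.9100
= 0.2558

0.2558


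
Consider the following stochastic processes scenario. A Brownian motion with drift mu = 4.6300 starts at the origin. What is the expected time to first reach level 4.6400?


Expected first passage time = a/mu
= 4.6400/4.6300
= 1.0022

1.0022


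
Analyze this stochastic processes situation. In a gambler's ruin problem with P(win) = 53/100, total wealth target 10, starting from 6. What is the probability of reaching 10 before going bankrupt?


Gambler's ruin formula:
r = q/p = 0.4700/0.5300 = 0.8868
P(win) = (1 - r^i)/(1 - r^N)
= (1 - 0.8868^6)/(1 - 0.8868^10)
= 0.7346

0.7346


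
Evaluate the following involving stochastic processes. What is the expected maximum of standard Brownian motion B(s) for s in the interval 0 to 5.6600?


E(max B(s)) = sqrt(2t/pi)
= sqrt(2*5.6600/pi)
= sqrt(3.6033)
= 1.8982

1.8982


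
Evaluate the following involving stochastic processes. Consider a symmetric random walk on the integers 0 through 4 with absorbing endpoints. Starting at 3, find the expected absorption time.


For symmetric RW on 0,...,N with absorbing barriers, E(i) = i*(N-i)
E(3) = 3 * 1 = 3

3


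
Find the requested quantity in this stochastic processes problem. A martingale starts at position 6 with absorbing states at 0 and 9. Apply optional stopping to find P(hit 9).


By optional stopping theorem: E(M at tau) = M(0) = 6
P(hit 9)*9 + P(hit 0)*0 = 6
P(hit 9) = (6 - 0)/(9 - 0) = 2/3 = 0.6667

0.6667


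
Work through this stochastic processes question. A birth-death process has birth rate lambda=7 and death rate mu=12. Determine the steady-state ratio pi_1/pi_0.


For birth-death process, pi_n/pi_0 = (lambda/mu)^n
= (7/12)^1
= 0.5833

0.5833


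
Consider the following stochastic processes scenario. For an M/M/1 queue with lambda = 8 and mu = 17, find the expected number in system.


rho = 8/17 = 0.4706
L = rho/(1-rho)
= 0.4706/0.5294
= 0.8889

0.8889


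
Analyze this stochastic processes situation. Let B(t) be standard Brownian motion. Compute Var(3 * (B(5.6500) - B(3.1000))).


Var(alpha*(B(t)-B(s))) = alpha^2 * (t-s)
= 3^2 * (5.6500 - 3.1000)
= 9 * 2.5500
= 22.9500

22.9500


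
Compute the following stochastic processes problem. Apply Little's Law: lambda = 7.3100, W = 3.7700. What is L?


Little's Law: L = lambda * W
= 7.3100 * 3.7700
= 27.5587

27.5587


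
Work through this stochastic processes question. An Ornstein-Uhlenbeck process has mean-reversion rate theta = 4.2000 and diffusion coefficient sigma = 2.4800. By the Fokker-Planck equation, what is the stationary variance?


Stationary variance = sigma^2 / (2*theta)
= 2.4800^2 / (2*4.2000)
= 6.1504 / 8.4000
= 0.7322

0.7322


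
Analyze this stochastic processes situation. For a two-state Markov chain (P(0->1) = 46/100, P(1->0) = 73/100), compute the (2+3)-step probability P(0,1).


P^5 = P^2 * P^3
Computing via matrix multiplication of the transition matrix.
Entry (0,1) of P^5 = 0.3867

0.3867


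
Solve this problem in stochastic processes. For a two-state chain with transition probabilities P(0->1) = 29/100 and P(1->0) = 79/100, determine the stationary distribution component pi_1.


Stationary distribution: pi_0 = p10/(p01+p10), pi_1 = p01/(p01+p10)
p01 = 0.2900, p10 = 0.7900
pi_1 = 0.2685

0.2685


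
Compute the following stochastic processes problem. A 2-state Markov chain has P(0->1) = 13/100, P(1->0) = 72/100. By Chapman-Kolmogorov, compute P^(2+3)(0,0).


P^5 = P^2 * P^3
Computing via matrix multiplication of the transition matrix.
Entry (0,0) of P^5 = 0.8471

0.8471


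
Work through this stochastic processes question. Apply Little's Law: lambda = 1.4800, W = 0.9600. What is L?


Little's Law: L = lambda * W
= 1.4800 * 0.9600
= 1.4208

1.4208


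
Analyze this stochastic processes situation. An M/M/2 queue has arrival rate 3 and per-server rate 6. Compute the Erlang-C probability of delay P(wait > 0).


a = lambda/mu = 0.5000
rho = a/c = 0.2500
Erlang-C formula applied:
C(c,a) = 0.1000

0.1000


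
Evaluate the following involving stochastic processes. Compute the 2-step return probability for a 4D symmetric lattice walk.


P(return in 2 steps) = P(reverse first step) = 1/(2d)
= 1/8
= 0.1250

0.1250


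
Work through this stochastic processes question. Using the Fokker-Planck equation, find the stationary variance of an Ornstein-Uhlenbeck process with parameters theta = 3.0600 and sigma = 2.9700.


Stationary variance = sigma^2 / (2*theta)
= 2.9700^2 / (2*3.0600)
= 8.8209 / 6.1200
= 1.4413

1.4413


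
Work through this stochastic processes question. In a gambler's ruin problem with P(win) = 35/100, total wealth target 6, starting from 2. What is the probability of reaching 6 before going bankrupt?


Gambler's ruin formula:
r = q/p = 0.6500/0.3500 = 1.8571
P(win) = (1 - r^i)/(1 - r^N)
= (1 - 1.8571^2)/(1 - 1.8571^6)
= 0.0612

0.0612


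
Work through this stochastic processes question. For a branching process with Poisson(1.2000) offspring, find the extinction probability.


Since mu = 1.2000 > 1, extinction prob q < 1.
Solve s = exp(mu*(s-1)) iteratively.
q = 0.6863

0.6863


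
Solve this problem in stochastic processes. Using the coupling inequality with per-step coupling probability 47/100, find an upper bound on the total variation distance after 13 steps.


TV distance bound <= (1-delta)^n
= (1 - 0.4700)^13
= 0.5300^13
= 2.6037e-04

2.6037e-04


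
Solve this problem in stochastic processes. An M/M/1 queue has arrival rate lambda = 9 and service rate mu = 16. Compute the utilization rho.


rho = lambda/mu
= 9/16
= 0.5625

0.5625


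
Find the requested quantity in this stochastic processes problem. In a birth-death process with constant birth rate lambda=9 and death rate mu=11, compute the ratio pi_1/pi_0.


For birth-death process, pi_n/pi_0 = (lambda/mu)^n
= (9/11)^1
= 0.8182

0.8182


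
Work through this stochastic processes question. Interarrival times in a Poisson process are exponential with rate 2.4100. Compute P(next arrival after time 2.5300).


P(X > t) = exp(-lambda * t)
= exp(-2.4100 * 2.5300)
= exp(-6.0973) = 0.0022

0.0022


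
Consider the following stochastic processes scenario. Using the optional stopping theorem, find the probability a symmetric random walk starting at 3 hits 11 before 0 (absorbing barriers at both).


By optional stopping theorem: E(M at tau) = M(0) = 3
P(hit 11)*11 + P(hit 0)*0 = 3
P(hit 11) = (3 - 0)/(11 - 0) = 3/11 = 0.2727

0.2727


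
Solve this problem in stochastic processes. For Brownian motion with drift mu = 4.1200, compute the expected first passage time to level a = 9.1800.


Expected first passage time = a/mu
= 9.1800/4.1200
= 2.2282

2.2282


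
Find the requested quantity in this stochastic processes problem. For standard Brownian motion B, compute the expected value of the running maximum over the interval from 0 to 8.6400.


E(max B(s)) = sqrt(2t/pi)
= sqrt(2*8.6400/pi)
= sqrt(5.5004)
= 2.3453

2.3453


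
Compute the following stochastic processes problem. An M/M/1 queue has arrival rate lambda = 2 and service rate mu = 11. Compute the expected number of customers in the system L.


rho = 2/11 = 0.1818
L = rho/(1-rho)
= 0.1818/0.8182
= 0.2222

0.2222


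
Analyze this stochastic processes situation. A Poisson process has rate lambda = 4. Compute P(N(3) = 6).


P(N(t)=k) = (lambda*t)^k * exp(-lambda*t) / k!
lambda*t = 12
= 12^6 * exp(-12) / 6!
= 2985984 * 6.1442e-06 / 720
= 0.0255

0.0255


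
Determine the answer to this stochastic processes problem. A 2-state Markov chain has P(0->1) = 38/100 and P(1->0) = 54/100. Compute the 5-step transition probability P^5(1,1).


Computing P^5 by matrix multiplication.
P = [[0.6200, 0.3800], [0.5400, 0.4600]]
After raising P to the power 5:
P^5(1,1) = 0.4130

0.4130


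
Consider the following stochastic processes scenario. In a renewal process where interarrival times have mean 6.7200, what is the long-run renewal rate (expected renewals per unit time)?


Long-run renewal rate = 1/E(X)
= 1/6.7200
= 0.1488

0.1488


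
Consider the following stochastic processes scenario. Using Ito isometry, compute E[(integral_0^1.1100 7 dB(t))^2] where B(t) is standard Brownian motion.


By Ito isometry: E[(int f dB)^2] = int f^2 dt
= 7^2 * 1.1100
= 49 * 1.1100 = 54.3900

54.3900


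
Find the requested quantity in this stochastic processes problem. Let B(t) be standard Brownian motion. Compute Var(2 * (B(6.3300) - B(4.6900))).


Var(alpha*(B(t)-B(s))) = alpha^2 * (t-s)
= 2^2 * (6.3300 - 4.6900)
= 4 * 1.6400
= 6.5600

6.5600


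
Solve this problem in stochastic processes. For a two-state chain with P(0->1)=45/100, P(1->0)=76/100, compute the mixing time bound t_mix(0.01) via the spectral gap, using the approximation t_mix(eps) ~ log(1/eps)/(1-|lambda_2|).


lambda_2 = |1 - p01 - p10| = |1 - 0.4500 - 0.7600| = 0.2100
t_mix ~ log(1/eps)/(1 - |lambda_2|)
= log(100)/(1 - 0.2100) = 4.6052/0.7900
= 5.8293

5.8293


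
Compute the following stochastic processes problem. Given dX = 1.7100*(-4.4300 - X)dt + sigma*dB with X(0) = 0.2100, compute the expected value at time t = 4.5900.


E[X(t)] = mu + (X(0) - mu)*exp(-theta*t)
= -4.4300 + (0.2100 - -4.4300)*exp(-1.7100*4.5900)
= -4.4300 + 4.6400 * 3.9018e-04
= -4.4282

-4.4282


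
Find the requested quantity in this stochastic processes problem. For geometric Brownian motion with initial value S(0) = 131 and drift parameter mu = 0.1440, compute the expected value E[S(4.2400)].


E[S(t)] = S(0) * exp(mu * t)
= 131 * exp(0.1440 * 4.2400)
= 131 * 1.8415
= 241.2316

241.2316


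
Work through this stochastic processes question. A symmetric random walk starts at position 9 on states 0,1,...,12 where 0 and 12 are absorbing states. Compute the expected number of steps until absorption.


For symmetric RW on 0,...,N with absorbing barriers, E(i) = i*(N-i)
E(9) = 9 * 3 = 27

27


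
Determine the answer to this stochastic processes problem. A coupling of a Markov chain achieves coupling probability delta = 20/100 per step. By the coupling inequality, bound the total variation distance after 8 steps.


TV distance bound <= (1-delta)^n
= (1 - 0.2000)^8
= 0.8000^8
= 0.1678

0.1678


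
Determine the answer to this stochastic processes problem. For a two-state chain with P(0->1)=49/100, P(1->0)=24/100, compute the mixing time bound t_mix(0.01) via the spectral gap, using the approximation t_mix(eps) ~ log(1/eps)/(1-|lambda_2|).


lambda_2 = |1 - p01 - p10| = |1 - 0.4900 - 0.2400| = 0.2700
t_mix ~ log(1/eps)/(1 - |lambda_2|)
= log(100)/(1 - 0.2700) = 4.6052/0.7300
= 6.3085

6.3085


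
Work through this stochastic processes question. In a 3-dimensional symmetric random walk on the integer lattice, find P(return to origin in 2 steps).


P(return in 2 steps) = P(reverse first step) = 1/(2d)
= 1/6
= 0.1667

0.1667


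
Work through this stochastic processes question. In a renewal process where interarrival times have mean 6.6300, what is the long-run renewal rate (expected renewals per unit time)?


Long-run renewal rate = 1/E(X)
= 1/6.6300
= 0.1508

0.1508


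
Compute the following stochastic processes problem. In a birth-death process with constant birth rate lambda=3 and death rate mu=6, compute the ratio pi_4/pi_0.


For birth-death process, pi_n/pi_0 = (lambda/mu)^n
= (3/6)^4
= 0.0625

0.0625


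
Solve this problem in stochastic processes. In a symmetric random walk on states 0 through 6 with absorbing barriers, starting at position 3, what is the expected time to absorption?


For symmetric RW on 0,...,N with absorbing barriers, E(i) = i*(N-i)
E(3) = 3 * 3 = 9

9


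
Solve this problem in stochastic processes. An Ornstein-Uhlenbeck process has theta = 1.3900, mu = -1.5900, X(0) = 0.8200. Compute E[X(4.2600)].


E[X(t)] = mu + (X(0) - mu)*exp(-theta*t)
= -1.5900 + (0.8200 - -1.5900)*exp(-1.3900*4.2600)
= -1.5900 + 2.4100 * 0.0027
= -1.5835

-1.5835


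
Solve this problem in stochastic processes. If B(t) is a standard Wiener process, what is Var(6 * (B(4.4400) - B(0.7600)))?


Var(alpha*(B(t)-B(s))) = alpha^2 * (t-s)
= 6^2 * (4.4400 - 0.7600)
= 36 * 3.6800
= 132.4800

132.4800


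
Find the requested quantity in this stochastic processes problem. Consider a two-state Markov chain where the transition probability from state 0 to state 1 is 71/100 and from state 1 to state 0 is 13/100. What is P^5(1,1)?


Computing P^5 by matrix multiplication.
P = [[0.2900, 0.7100], [0.1300, 0.8700]]
After raising P to the power 5:
P^5(1,1) = 0.8453

0.8453


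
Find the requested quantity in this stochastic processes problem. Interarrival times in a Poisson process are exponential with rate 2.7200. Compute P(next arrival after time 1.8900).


P(X > t) = exp(-lambda * t)
= exp(-2.7200 * 1.8900)
= exp(-5.1408) = 0.0059

0.0059


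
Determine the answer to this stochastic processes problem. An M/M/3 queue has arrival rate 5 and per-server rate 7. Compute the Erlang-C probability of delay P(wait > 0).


a = lambda/mu = 0.7143
rho = a/c = 0.2381
Erlang-C formula applied:
C(c,a) = 0.0389

0.0389


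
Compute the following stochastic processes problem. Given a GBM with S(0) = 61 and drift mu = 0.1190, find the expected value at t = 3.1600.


E[S(t)] = S(0) * exp(mu * t)
= 61 * exp(0.1190 * 3.1600)
= 61 * 1.4565
= 88.8468

88.8468


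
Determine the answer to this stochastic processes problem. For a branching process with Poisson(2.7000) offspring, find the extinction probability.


Since mu = 2.7000 > 1, extinction prob q < 1.
Solve s = exp(mu*(s-1)) iteratively.
q = 0.0844

0.0844


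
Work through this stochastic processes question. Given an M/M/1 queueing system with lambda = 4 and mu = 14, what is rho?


rho = lambda/mu
= 4/14
= 0.2857

0.2857


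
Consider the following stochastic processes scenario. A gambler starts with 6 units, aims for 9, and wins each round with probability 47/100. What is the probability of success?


Gambler's ruin formula:
r = q/p = 0.5300/0.4700 = 1.1277
P(win) = (1 - r^i)/(1 - r^N)
= (1 - 1.1277^6)/(1 - 1.1277^9)
= 0.5421

0.5421


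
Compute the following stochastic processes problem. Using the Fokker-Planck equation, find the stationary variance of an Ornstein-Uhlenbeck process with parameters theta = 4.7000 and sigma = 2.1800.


Stationary variance = sigma^2 / (2*theta)
= 2.1800^2 / (2*4.7000)
= 4.7524 / 9.4000
= 0.5056

0.5056


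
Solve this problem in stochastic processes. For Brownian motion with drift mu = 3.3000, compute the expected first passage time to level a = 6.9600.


Expected first passage time = a/mu
= 6.9600/3.3000
= 2.1091

2.1091


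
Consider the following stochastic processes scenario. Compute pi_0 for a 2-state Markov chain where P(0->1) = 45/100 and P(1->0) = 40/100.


Stationary distribution: pi_0 = p10/(p01+p10), pi_1 = p01/(p01+p10)
p01 = 0.4500, p10 = 0.4000
pi_0 = 0.4706

0.4706


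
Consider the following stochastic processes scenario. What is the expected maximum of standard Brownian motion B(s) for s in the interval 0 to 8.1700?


E(max B(s)) = sqrt(2t/pi)
= sqrt(2*8.1700/pi)
= sqrt(5.2012)
= 2.2806

2.2806


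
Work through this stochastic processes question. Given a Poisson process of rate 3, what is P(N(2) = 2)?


P(N(t)=k) = (lambda*t)^k * exp(-lambda*t) / k!
lambda*t = 6
= 6^2 * exp(-6) / 2!
= 36 * 0.0025 / 2
= 0.0446

0.0446


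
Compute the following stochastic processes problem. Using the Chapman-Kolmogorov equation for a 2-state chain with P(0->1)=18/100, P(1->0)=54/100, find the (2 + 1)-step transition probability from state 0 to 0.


P^3 = P^2 * P^1
Computing via matrix multiplication of the transition matrix.
Entry (0,0) of P^3 = 0.7555

0.7555


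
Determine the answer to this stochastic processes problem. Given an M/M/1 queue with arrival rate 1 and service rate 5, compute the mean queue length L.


rho = 1/5 = 0.2000
L = rho/(1-rho)
= 0.2000/0.8000
= 0.2500

0.2500


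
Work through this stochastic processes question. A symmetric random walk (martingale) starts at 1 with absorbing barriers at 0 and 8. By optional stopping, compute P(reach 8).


By optional stopping theorem: E(M at tau) = M(0) = 1
P(hit 8)*8 + P(hit 0)*0 = 1
P(hit 8) = (1 - 0)/(8 - 0) = 1/8 = 0.1250

0.1250


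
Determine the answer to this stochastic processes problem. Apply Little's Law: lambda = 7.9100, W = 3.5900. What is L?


Little's Law: L = lambda * W
= 7.9100 * 3.5900
= 28.3969

28.3969


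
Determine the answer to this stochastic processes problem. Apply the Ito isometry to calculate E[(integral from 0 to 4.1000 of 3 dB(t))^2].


By Ito isometry: E[(int f dB)^2] = int f^2 dt
= 3^2 * 4.1000
= 9 * 4.1000 = 36.9000

36.9000


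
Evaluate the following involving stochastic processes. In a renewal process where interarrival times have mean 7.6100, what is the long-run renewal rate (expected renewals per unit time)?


Long-run renewal rate = 1/E(X)
= 1/7.6100
= 0.1314

0.1314


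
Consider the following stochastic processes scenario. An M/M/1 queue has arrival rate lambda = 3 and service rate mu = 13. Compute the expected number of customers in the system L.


rho = 3/13 = 0.2308
L = rho/(1-rho)
= 0.2308/0.7692
= 0.3000

0.3000


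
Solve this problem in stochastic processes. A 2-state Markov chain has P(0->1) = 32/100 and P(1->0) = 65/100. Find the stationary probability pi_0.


Stationary distribution: pi_0 = p10/(p01+p10), pi_1 = p01/(p01+p10)
p01 = 0.3200, p10 = 0.6500
pi_0 = 0.6701

0.6701


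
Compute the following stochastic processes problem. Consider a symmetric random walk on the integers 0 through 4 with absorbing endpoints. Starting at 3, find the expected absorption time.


For symmetric RW on 0,...,N with absorbing barriers, E(i) = i*(N-i)
E(3) = 3 * 1 = 3

3


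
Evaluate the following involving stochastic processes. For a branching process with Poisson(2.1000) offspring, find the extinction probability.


Since mu = 2.1000 > 1, extinction prob q < 1.
Solve s = exp(mu*(s-1)) iteratively.
q = 0.1779

0.1779


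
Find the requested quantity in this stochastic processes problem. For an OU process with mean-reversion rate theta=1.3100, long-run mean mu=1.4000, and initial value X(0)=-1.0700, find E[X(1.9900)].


E[X(t)] = mu + (X(0) - mu)*exp(-theta*t)
= 1.4000 + (-1.0700 - 1.4000)*exp(-1.3100*1.9900)
= 1.4000 + -2.4700 * 0.0738
= 1.2178

1.2178


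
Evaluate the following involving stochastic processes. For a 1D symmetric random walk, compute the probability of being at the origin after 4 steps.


P(S(4) = 0) = C(4,2) / 4^2
= 6 / 16
= 0.3750

0.3750


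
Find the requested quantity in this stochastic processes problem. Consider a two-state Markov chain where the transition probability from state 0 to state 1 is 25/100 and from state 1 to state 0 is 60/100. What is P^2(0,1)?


Computing P^2 by matrix multiplication.
P = [[0.7500, 0.2500], [0.6000, 0.4000]]
After raising P to the power 2:
P^2(0,1) = 0.2875

0.2875


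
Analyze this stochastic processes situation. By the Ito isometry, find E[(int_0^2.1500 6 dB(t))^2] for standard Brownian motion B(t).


By Ito isometry: E[(int f dB)^2] = int f^2 dt
= 6^2 * 2.1500
= 36 * 2.1500 = 77.4000

77.4000


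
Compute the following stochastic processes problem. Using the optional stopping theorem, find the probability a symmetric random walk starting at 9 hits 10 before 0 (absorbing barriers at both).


By optional stopping theorem: E(M at tau) = M(0) = 9
P(hit 10)*10 + P(hit 0)*0 = 9
P(hit 10) = (9 - 0)/(10 - 0) = 9/10 = 0.9000

0.9000


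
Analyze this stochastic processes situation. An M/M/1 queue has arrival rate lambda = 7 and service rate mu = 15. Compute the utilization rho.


rho = lambda/mu
= 7/15
= 0.4667

0.4667


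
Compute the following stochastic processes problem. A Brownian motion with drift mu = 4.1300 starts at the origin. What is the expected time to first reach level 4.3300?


Expected first passage time = a/mu
= 4.3300/4.1300
= 1.0484

1.0484


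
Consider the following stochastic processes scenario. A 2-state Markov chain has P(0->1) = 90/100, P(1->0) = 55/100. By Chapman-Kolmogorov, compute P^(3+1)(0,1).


P^4 = P^3 * P^1
Computing via matrix multiplication of the transition matrix.
Entry (0,1) of P^4 = 0.5952

0.5952


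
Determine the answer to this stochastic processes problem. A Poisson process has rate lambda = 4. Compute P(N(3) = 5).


P(N(t)=k) = (lambda*t)^k * exp(-lambda*t) / k!
lambda*t = 12
= 12^5 * exp(-12) / 5!
= 248832 * 6.1442e-06 / 120
= 0.0127

0.0127


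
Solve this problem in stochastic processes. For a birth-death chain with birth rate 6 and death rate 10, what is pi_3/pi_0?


For birth-death process, pi_n/pi_0 = (lambda/mu)^n
= (6/10)^3
= 0.2160

0.2160


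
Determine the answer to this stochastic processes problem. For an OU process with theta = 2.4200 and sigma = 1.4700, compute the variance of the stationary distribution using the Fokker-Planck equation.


Stationary variance = sigma^2 / (2*theta)
= 1.4700^2 / (2*2.4200)
= 2.1609 / 4.8400
= 0.4465

0.4465


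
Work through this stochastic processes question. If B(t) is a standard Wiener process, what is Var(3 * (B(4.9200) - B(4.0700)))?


Var(alpha*(B(t)-B(s))) = alpha^2 * (t-s)
= 3^2 * (4.9200 - 4.0700)
= 9 * 0.8500
= 7.6500

7.6500


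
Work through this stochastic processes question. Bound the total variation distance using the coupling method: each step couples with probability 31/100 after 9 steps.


TV distance bound <= (1-delta)^n
= (1 - 0.3100)^9
= 0.6900^9
= 0.0355

0.0355


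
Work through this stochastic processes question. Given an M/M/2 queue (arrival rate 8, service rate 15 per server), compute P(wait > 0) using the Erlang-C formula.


a = lambda/mu = 0.5333
rho = a/c = 0.2667
Erlang-C formula applied:
C(c,a) = 0.1123

0.1123


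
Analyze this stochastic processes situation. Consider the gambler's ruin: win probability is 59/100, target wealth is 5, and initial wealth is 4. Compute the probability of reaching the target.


Gambler's ruin formula:
r = q/p = 0.4100/0.5900 = 0.6949
P(win) = (1 - r^i)/(1 - r^N)
= (1 - 0.6949^4)/(1 - 0.6949^5)
= 0.9151

0.9151


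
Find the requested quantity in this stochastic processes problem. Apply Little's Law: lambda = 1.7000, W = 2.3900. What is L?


Little's Law: L = lambda * W
= 1.7000 * 2.3900
= 4.0630

4.0630


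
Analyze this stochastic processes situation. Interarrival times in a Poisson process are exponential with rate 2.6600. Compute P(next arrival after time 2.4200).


P(X > t) = exp(-lambda * t)
= exp(-2.6600 * 2.4200)
= exp(-6.4372) = 0.0016

0.0016


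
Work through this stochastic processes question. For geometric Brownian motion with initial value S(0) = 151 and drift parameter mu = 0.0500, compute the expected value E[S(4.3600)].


E[S(t)] = S(0) * exp(mu * t)
= 151 * exp(0.0500 * 4.3600)
= 151 * 1.2436
= 187.7816

187.7816


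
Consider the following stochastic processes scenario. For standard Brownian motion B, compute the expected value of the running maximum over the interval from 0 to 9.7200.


E(max B(s)) = sqrt(2t/pi)
= sqrt(2*9.7200/pi)
= sqrt(6.1879)
= 2.4876

2.4876


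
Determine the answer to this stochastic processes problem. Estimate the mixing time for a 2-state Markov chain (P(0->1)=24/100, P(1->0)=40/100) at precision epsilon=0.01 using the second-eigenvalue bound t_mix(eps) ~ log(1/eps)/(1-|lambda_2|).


lambda_2 = |1 - p01 - p10| = |1 - 0.2400 - 0.4000| = 0.3600
t_mix ~ log(1/eps)/(1 - |lambda_2|)
= log(100)/(1 - 0.3600) = 4.6052/0.6400
= 7.1956

7.1956


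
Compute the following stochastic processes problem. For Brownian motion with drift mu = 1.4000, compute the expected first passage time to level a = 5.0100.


Expected first passage time = a/mu
= 5.0100/1.4000
= 3.5786

3.5786


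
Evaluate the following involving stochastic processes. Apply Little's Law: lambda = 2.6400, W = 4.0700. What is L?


Little's Law: L = lambda * W
= 2.6400 * 4.0700
= 10.7448

10.7448


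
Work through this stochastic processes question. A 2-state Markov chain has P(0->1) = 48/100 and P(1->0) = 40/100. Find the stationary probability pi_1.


Stationary distribution: pi_0 = p10/(p01+p10), pi_1 = p01/(p01+p10)
p01 = 0.4800, p10 = 0.4000
pi_1 = 0.5455

0.5455


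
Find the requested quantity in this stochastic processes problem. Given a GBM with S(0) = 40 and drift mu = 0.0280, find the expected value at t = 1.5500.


E[S(t)] = S(0) * exp(mu * t)
= 40 * exp(0.0280 * 1.5500)
= 40 * 1.0444
= 41.7742

41.7742


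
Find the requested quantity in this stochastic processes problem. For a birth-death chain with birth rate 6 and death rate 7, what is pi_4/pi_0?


For birth-death process, pi_n/pi_0 = (lambda/mu)^n
= (6/7)^4
= 0.5398

0.5398


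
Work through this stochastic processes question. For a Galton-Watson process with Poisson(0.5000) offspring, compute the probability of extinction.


Since mu = 0.5000 <= 1, extinction probability = 1.

1.0000


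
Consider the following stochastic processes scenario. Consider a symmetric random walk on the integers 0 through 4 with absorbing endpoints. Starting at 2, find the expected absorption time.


For symmetric RW on 0,...,N with absorbing barriers, E(i) = i*(N-i)
E(2) = 2 * 2 = 4

4


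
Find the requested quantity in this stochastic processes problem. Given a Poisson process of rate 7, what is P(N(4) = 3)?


P(N(t)=k) = (lambda*t)^k * exp(-lambda*t) / k!
lambda*t = 28
= 28^3 * exp(-28) / 3!
= 21952 * 6.9144e-13 / 6
= 2.5297e-09

2.5297e-09


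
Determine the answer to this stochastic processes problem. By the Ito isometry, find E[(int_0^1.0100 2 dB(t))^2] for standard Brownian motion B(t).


By Ito isometry: E[(int f dB)^2] = int f^2 dt
= 2^2 * 1.0100
= 4 * 1.0100 = 4.0400

4.0400


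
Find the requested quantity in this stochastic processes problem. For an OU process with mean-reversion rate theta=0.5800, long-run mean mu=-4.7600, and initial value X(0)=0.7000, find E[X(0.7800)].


E[X(t)] = mu + (X(0) - mu)*exp(-theta*t)
= -4.7600 + (0.7000 - -4.7600)*exp(-0.5800*0.7800)
= -4.7600 + 5.4600 * 0.6361
= -1.2869

-1.2869


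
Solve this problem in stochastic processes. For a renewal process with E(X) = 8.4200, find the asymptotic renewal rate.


Long-run renewal rate = 1/E(X)
= 1/8.4200
= 0.1188

0.1188


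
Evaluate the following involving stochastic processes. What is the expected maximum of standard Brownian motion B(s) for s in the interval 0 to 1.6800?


E(max B(s)) = sqrt(2t/pi)
= sqrt(2*1.6800/pi)
= sqrt(1.0695)
= 1.0342

1.0342


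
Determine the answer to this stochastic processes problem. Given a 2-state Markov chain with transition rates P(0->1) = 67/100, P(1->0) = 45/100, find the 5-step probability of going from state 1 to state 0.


Computing P^5 by matrix multiplication.
P = [[0.3300, 0.6700], [0.4500, 0.5500]]
After raising P to the power 5:
P^5(1,0) = 0.4018

0.4018


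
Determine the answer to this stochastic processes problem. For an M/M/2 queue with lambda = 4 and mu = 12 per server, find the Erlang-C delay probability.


a = lambda/mu = 0.3333
rho = a/c = 0.1667
Erlang-C formula applied:
C(c,a) = 0.0476

0.0476


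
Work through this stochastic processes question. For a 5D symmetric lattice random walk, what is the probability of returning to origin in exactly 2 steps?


P(return in 2 steps) = P(reverse first step) = 1/(2d)
= 1/10
= 0.1000

0.1000


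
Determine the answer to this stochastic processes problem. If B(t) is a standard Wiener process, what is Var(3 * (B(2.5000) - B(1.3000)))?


Var(alpha*(B(t)-B(s))) = alpha^2 * (t-s)
= 3^2 * (2.5000 - 1.3000)
= 9 * 1.2000
= 10.8000

10.8000


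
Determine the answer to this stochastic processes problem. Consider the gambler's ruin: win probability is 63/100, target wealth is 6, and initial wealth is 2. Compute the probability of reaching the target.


Gambler's ruin formula:
r = q/p = 0.3700/0.6300 = 0.5873
P(win) = (1 - r^i)/(1 - r^N)
= (1 - 0.5873^2)/(1 - 0.5873^6)
= 0.6831

0.6831


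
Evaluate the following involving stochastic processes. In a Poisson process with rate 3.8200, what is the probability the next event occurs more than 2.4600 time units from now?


P(X > t) = exp(-lambda * t)
= exp(-3.8200 * 2.4600)
= exp(-9.3972) = 8.2956e-05

8.2956e-05


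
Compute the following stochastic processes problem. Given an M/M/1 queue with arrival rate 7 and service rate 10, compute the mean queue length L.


rho = 7/10 = 0.7000
L = rho/(1-rho)
= 0.7000/0.3000
= 2.3333

2.3333


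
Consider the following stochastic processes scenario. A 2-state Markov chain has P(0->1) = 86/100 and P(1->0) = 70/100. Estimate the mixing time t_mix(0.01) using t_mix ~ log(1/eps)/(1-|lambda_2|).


lambda_2 = |1 - p01 - p10| = |1 - 0.8600 - 0.7000| = 0.5600
t_mix ~ log(1/eps)/(1 - |lambda_2|)
= log(100)/(1 - 0.5600) = 4.6052/0.4400
= 10.4663

10.4663


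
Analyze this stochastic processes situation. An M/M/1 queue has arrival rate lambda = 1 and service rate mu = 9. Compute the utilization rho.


rho = lambda/mu
= 1/9
= 0.1111

0.1111


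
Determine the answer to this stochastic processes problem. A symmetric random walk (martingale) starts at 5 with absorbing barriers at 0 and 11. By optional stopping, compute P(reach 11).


By optional stopping theorem: E(M at tau) = M(0) = 5
P(hit 11)*11 + P(hit 0)*0 = 5
P(hit 11) = (5 - 0)/(11 - 0) = 5/11 = 0.4545

0.4545


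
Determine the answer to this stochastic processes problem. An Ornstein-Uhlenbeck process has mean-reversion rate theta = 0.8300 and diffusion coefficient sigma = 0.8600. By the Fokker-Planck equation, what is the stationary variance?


Stationary variance = sigma^2 / (2*theta)
= 0.8600^2 / (2*0.8300)
= 0.7396 / 1.6600
= 0.4455

0.4455


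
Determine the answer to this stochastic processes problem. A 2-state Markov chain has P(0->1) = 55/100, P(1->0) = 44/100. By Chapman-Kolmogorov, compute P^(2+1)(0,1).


P^3 = P^2 * P^1
Computing via matrix multiplication of the transition matrix.
Entry (0,1) of P^3 = 0.5556

0.5556


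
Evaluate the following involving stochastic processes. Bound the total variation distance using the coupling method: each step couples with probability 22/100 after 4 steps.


TV distance bound <= (1-delta)^n
= (1 - 0.2200)^4
= 0.7800^4
= 0.3702

0.3702


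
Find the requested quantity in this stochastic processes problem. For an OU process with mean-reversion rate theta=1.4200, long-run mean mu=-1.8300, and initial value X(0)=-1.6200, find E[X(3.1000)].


E[X(t)] = mu + (X(0) - mu)*exp(-theta*t)
= -1.8300 + (-1.6200 - -1.8300)*exp(-1.4200*3.1000)
= -1.8300 + 0.2100 * 0.0123
= -1.8274

-1.8274


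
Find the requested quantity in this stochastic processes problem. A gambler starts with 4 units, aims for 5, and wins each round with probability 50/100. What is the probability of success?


p = 1/2: P(win) = i/N = 4/5
= 0.8000

0.8000


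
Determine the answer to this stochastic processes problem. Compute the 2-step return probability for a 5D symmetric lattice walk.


P(return in 2 steps) = P(reverse first step) = 1/(2d)
= 1/10
= 0.1000

0.1000


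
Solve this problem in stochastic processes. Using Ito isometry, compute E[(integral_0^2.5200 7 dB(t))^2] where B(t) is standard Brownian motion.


By Ito isometry: E[(int f dB)^2] = int f^2 dt
= 7^2 * 2.5200
= 49 * 2.5200 = 123.4800

123.4800


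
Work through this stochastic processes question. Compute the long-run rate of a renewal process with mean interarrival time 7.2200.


Long-run renewal rate = 1/E(X)
= 1/7.2200
= 0.1385

0.1385


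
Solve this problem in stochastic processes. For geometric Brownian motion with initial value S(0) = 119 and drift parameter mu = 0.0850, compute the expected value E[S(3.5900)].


E[S(t)] = S(0) * exp(mu * t)
= 119 * exp(0.0850 * 3.5900)
= 119 * 1.3568
= 161.4626

161.4626


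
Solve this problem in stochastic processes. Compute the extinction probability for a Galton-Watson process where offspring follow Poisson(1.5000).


Since mu = 1.5000 > 1, extinction prob q < 1.
Solve s = exp(mu*(s-1)) iteratively.
q = 0.4172

0.4172


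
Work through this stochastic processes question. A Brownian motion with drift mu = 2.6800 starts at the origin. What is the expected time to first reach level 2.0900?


Expected first passage time = a/mu
= 2.0900/2.6800
= 0.7799

0.7799


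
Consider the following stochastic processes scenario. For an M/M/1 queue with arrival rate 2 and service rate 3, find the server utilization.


rho = lambda/mu
= 2/3
= 0.6667

0.6667


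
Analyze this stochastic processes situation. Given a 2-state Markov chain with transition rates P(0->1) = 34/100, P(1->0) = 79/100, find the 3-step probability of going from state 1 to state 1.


Computing P^3 by matrix multiplication.
P = [[0.6600, 0.3400], [0.7900, 0.2100]]
After raising P to the power 3:
P^3(1,1) = 0.2993

0.2993


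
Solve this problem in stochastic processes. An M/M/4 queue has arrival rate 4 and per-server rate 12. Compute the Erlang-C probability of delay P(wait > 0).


a = lambda/mu = 0.3333
rho = a/c = 0.0833
Erlang-C formula applied:
C(c,a) = 4.0209e-04

4.0209e-04


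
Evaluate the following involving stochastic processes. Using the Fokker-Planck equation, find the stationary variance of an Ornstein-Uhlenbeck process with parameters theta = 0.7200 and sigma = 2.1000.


Stationary variance = sigma^2 / (2*theta)
= 2.1000^2 / (2*0.7200)
= 4.4100 / 1.4400
= 3.0625

3.0625


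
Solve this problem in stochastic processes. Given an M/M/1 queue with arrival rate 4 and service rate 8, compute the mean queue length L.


rho = 4/8 = 0.5000
L = rho/(1-rho)
= 0.5000/0.5000
= 1.0000

1.0000


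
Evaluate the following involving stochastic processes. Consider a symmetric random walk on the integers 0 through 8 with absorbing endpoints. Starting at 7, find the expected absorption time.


For symmetric RW on 0,...,N with absorbing barriers, E(i) = i*(N-i)
E(7) = 7 * 1 = 7

7


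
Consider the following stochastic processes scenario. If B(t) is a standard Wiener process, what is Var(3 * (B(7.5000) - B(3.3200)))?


Var(alpha*(B(t)-B(s))) = alpha^2 * (t-s)
= 3^2 * (7.5000 - 3.3200)
= 9 * 4.1800
= 37.6200

37.6200
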